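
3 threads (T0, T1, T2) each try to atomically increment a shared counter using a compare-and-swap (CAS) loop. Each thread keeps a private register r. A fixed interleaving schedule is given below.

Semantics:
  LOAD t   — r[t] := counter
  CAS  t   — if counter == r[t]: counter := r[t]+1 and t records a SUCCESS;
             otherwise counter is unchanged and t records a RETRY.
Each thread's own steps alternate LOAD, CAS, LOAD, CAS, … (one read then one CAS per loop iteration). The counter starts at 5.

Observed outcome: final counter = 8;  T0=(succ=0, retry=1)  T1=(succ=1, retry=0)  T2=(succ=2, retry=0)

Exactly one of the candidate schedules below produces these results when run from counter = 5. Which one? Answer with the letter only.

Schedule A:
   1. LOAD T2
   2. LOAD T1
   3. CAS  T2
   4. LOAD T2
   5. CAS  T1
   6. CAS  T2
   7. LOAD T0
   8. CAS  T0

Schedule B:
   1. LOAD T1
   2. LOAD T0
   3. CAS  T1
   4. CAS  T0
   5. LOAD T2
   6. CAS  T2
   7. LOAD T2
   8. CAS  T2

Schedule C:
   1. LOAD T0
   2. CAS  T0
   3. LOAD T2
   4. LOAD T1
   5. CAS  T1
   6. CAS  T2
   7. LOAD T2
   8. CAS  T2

Simulating candidate B:
step 1: T1 LOAD ⇒ load; ctr=5 reg=5
step 2: T0 LOAD ⇒ load; ctr=5 reg=5
step 3: T1 CAS ⇒ ok; ctr=6 reg=5
step 4: T0 CAS ⇒ retry; ctr=6 reg=5
step 5: T2 LOAD ⇒ load; ctr=6 reg=6
step 6: T2 CAS ⇒ ok; ctr=7 reg=6
step 7: T2 LOAD ⇒ load; ctr=7 reg=7
step 8: T2 CAS ⇒ ok; ctr=8 reg=7

B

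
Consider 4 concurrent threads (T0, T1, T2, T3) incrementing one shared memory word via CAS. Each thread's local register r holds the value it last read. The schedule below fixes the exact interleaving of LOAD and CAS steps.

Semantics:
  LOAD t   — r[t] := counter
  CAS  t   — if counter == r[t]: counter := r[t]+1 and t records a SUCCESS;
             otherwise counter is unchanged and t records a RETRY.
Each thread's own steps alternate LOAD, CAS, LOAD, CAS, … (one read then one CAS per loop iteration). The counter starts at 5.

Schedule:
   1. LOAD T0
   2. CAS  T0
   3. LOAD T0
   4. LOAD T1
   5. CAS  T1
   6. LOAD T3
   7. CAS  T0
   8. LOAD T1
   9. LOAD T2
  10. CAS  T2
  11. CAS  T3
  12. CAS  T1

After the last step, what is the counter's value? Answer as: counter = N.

counter = 8

T0 LOAD — after: cnt=5, r=5 — load
T0 CAS — after: cnt=6, r=5 — ok
T0 LOAD — after: cnt=6, r=6 — load
T1 LOAD — after: cnt=6, r=6 — load
T1 CAS — after: cnt=7, r=6 — ok
T3 LOAD — after: cnt=7, r=7 — load
T0 CAS — after: cnt=7, r=6 — retry
T1 LOAD — after: cnt=7, r=7 — load
T2 LOAD — after: cnt=7, r=7 — load
T2 CAS — after: cnt=8, r=7 — ok
T3 CAS — after: cnt=8, r=7 — retry
T1 CAS — after: cnt=8, r=7 — retry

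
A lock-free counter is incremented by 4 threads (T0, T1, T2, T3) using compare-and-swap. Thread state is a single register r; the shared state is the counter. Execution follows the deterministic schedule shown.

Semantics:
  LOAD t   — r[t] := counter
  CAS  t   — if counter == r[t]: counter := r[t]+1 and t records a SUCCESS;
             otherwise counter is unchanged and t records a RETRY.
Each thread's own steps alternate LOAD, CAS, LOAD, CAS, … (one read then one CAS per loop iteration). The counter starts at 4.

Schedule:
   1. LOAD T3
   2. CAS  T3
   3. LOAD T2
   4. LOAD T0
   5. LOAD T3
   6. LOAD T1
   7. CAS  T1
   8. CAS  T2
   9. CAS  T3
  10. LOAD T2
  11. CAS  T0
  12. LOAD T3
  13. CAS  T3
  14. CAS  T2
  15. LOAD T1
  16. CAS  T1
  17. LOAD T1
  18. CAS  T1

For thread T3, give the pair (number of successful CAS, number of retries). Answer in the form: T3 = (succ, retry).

T3 = (2, 1)

#1 T3 reads 4
#2 T3 CAS(4→5) writes; counter now 5
#3 T2 reads 5
#4 T0 reads 5
#5 T3 reads 5
#6 T1 reads 5
#7 T1 CAS(5→6) writes; counter now 6
#8 T2 CAS(5→6) fails; counter now 6
#9 T3 CAS(5→6) fails; counter now 6
#10 T2 reads 6
#11 T0 CAS(5→6) fails; counter now 6
#12 T3 reads 6
#13 T3 CAS(6→7) writes; counter now 7
#14 T2 CAS(6→7) fails; counter now 7
#15 T1 reads 7
#16 T1 CAS(7→8) writes; counter now 8
#17 T1 reads 8
#18 T1 CAS(8→9) writes; counter now 9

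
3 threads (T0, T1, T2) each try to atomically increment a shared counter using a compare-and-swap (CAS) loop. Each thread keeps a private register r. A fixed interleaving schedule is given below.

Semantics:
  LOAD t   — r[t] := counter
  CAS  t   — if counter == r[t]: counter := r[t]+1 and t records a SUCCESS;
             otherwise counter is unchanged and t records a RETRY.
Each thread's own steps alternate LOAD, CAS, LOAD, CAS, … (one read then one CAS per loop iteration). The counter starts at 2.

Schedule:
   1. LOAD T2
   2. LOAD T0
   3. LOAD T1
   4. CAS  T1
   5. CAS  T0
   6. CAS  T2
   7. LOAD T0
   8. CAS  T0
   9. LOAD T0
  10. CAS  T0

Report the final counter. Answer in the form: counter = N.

T2 LOAD — after: cnt=2, r=2 — load
T0 LOAD — after: cnt=2, r=2 — load
T1 LOAD — after: cnt=2, r=2 — load
T1 CAS — after: cnt=3, r=2 — ok
T0 CAS — after: cnt=3, r=2 — retry
T2 CAS — after: cnt=3, r=2 — retry
T0 LOAD — after: cnt=3, r=3 — load
T0 CAS — after: cnt=4, r=3 — ok
T0 LOAD — after: cnt=4, r=4 — load
T0 CAS — after: cnt=5, r=4 — ok

counter = 5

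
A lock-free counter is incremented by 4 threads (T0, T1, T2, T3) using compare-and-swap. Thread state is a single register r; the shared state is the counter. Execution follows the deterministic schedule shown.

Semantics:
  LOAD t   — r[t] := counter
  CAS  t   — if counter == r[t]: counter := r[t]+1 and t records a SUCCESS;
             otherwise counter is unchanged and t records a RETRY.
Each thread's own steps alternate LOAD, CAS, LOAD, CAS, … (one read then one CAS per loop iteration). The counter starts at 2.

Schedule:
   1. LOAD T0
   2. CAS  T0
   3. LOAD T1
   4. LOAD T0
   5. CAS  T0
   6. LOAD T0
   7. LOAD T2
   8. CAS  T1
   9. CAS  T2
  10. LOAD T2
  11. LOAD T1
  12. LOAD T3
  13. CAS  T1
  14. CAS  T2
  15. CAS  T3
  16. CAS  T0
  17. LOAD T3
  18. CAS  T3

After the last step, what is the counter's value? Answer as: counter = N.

T0 LOAD — after: cnt=2, r=2 — load
T0 CAS — after: cnt=3, r=2 — ok
T1 LOAD — after: cnt=3, r=3 — load
T0 LOAD — after: cnt=3, r=3 — load
T0 CAS — after: cnt=4, r=3 — ok
T0 LOAD — after: cnt=4, r=4 — load
T2 LOAD — after: cnt=4, r=4 — load
T1 CAS — after: cnt=4, r=3 — retry
T2 CAS — after: cnt=5, r=4 — ok
T2 LOAD — after: cnt=5, r=5 — load
T1 LOAD — after: cnt=5, r=5 — load
T3 LOAD — after: cnt=5, r=5 — load
T1 CAS — after: cnt=6, r=5 — ok
T2 CAS — after: cnt=6, r=5 — retry
T3 CAS — after: cnt=6, r=5 — retry
T0 CAS — after: cnt=6, r=4 — retry
T3 LOAD — after: cnt=6, r=6 — load
T3 CAS — after: cnt=7, r=6 — ok

counter = 7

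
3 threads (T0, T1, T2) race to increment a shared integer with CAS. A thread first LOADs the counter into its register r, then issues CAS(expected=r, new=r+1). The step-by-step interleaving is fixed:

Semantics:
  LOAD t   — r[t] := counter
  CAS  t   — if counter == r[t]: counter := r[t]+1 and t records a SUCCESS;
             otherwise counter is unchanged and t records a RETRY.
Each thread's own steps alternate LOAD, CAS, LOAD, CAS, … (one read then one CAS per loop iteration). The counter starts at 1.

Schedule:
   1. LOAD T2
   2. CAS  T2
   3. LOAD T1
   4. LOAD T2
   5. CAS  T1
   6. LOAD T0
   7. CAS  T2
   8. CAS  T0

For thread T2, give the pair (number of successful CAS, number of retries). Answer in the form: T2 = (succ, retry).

T2 = (1, 1)

[1] T2.load  rd  (counter 1, T2.r 1)
[2] T2.cas  hit  (counter 2, T2.r 1)
[3] T1.load  rd  (counter 2, T1.r 2)
[4] T2.load  rd  (counter 2, T2.r 2)
[5] T1.cas  hit  (counter 3, T1.r 2)
[6] T0.load  rd  (counter 3, T0.r 3)
[7] T2.cas  miss  (counter 3, T2.r 2)
[8] T0.cas  hit  (counter 4, T0.r 3)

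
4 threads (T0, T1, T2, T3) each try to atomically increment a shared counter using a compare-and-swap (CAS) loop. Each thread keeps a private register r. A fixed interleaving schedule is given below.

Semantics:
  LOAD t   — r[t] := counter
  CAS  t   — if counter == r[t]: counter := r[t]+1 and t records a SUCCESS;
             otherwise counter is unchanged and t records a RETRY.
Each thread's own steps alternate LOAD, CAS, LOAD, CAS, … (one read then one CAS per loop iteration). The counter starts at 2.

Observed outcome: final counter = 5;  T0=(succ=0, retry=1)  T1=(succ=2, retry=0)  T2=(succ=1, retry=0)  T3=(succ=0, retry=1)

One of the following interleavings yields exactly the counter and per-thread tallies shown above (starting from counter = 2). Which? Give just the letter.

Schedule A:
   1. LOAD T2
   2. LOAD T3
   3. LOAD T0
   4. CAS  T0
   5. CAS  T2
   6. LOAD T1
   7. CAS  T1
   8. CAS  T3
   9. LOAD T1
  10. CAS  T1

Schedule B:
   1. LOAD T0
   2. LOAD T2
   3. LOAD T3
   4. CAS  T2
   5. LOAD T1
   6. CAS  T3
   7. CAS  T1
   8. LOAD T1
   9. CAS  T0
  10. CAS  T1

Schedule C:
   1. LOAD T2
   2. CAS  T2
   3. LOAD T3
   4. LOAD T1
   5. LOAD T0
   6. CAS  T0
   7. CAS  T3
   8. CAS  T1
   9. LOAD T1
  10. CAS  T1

B

Run B:
[1] T0.load  rd  (counter 2, T0.r 2)
[2] T2.load  rd  (counter 2, T2.r 2)
[3] T3.load  rd  (counter 2, T3.r 2)
[4] T2.cas  hit  (counter 3, T2.r 2)
[5] T1.load  rd  (counter 3, T1.r 3)
[6] T3.cas  miss  (counter 3, T3.r 2)
[7] T1.cas  hit  (counter 4, T1.r 3)
[8] T1.load  rd  (counter 4, T1.r 4)
[9] T0.cas  miss  (counter 4, T0.r 2)
[10] T1.cas  hit  (counter 5, T1.r 4)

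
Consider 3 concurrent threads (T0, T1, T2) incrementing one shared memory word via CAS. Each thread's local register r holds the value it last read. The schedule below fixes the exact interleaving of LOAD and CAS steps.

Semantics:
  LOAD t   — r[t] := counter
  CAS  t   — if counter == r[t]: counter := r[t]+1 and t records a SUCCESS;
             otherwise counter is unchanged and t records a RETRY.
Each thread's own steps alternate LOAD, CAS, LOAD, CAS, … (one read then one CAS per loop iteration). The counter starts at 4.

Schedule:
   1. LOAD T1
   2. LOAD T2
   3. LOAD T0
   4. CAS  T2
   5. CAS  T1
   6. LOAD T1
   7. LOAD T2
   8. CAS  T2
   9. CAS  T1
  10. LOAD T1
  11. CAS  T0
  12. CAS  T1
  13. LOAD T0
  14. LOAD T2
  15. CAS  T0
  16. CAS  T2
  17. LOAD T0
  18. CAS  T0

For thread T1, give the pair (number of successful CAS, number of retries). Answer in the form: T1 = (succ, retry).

T1 = (1, 2)

step 1: T1 LOAD ⇒ load; ctr=4 reg=4
step 2: T2 LOAD ⇒ load; ctr=4 reg=4
step 3: T0 LOAD ⇒ load; ctr=4 reg=4
step 4: T2 CAS ⇒ ok; ctr=5 reg=4
step 5: T1 CAS ⇒ retry; ctr=5 reg=4
step 6: T1 LOAD ⇒ load; ctr=5 reg=5
step 7: T2 LOAD ⇒ load; ctr=5 reg=5
step 8: T2 CAS ⇒ ok; ctr=6 reg=5
step 9: T1 CAS ⇒ retry; ctr=6 reg=5
step 10: T1 LOAD ⇒ load; ctr=6 reg=6
step 11: T0 CAS ⇒ retry; ctr=6 reg=4
step 12: T1 CAS ⇒ ok; ctr=7 reg=6
step 13: T0 LOAD ⇒ load; ctr=7 reg=7
step 14: T2 LOAD ⇒ load; ctr=7 reg=7
step 15: T0 CAS ⇒ ok; ctr=8 reg=7
step 16: T2 CAS ⇒ retry; ctr=8 reg=7
step 17: T0 LOAD ⇒ load; ctr=8 reg=8
step 18: T0 CAS ⇒ ok; ctr=9 reg=8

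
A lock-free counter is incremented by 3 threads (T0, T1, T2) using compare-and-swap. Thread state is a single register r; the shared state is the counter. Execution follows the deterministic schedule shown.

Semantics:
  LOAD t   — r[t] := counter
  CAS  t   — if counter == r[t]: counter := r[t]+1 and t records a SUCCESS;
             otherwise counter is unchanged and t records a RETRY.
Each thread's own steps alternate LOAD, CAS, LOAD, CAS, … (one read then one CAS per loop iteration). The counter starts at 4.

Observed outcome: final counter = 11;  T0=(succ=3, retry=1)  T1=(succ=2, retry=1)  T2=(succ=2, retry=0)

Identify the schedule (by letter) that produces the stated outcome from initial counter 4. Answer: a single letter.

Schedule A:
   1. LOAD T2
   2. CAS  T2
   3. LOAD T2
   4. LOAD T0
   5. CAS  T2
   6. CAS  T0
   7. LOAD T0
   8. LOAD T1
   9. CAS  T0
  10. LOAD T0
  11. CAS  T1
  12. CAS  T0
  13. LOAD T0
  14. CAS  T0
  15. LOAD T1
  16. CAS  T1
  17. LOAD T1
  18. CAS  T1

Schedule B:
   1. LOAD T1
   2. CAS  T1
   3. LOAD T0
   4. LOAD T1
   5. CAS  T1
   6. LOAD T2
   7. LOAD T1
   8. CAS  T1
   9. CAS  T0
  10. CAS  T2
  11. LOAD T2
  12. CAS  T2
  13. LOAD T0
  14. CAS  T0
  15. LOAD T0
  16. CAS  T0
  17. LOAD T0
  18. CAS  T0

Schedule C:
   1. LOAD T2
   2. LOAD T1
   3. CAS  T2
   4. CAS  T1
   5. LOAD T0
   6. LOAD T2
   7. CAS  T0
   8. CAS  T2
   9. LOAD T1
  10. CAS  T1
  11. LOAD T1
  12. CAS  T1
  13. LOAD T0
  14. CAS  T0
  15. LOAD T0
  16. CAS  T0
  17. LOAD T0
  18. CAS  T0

Run A:
1. LOAD T2 → mem=4 r[T2]=4 [LOAD]
2. CAS T2 → mem=5 r[T2]=4 [OK]
3. LOAD T2 → mem=5 r[T2]=5 [LOAD]
4. LOAD T0 → mem=5 r[T0]=5 [LOAD]
5. CAS T2 → mem=6 r[T2]=5 [OK]
6. CAS T0 → mem=6 r[T0]=5 [RETRY]
7. LOAD T0 → mem=6 r[T0]=6 [LOAD]
8. LOAD T1 → mem=6 r[T1]=6 [LOAD]
9. CAS T0 → mem=7 r[T0]=6 [OK]
10. LOAD T0 → mem=7 r[T0]=7 [LOAD]
11. CAS T1 → mem=7 r[T1]=6 [RETRY]
12. CAS T0 → mem=8 r[T0]=7 [OK]
13. LOAD T0 → mem=8 r[T0]=8 [LOAD]
14. CAS T0 → mem=9 r[T0]=8 [OK]
15. LOAD T1 → mem=9 r[T1]=9 [LOAD]
16. CAS T1 → mem=10 r[T1]=9 [OK]
17. LOAD T1 → mem=10 r[T1]=10 [LOAD]
18. CAS T1 → mem=11 r[T1]=10 [OK]

A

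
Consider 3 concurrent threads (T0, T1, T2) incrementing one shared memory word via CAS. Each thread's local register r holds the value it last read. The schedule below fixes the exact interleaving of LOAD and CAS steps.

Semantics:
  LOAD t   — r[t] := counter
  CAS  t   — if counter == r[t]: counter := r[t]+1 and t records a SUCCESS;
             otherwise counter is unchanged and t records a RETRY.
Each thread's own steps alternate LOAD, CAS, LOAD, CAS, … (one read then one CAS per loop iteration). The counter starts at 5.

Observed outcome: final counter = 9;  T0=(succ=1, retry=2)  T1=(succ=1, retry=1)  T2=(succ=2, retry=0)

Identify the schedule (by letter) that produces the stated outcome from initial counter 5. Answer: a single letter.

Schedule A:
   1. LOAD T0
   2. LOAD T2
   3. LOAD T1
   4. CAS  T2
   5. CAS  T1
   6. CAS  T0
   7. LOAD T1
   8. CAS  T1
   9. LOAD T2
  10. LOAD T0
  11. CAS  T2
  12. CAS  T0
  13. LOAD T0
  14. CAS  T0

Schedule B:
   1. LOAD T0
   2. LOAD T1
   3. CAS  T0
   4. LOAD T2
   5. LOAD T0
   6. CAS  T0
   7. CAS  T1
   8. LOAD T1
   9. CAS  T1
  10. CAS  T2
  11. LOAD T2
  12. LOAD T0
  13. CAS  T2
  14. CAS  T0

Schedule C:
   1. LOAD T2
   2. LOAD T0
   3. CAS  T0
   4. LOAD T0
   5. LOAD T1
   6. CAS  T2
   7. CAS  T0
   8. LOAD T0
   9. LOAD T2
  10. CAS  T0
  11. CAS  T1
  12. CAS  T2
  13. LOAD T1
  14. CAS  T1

A

Run A:
step 1: T0 LOAD ⇒ load; ctr=5 reg=5
step 2: T2 LOAD ⇒ load; ctr=5 reg=5
step 3: T1 LOAD ⇒ load; ctr=5 reg=5
step 4: T2 CAS ⇒ ok; ctr=6 reg=5
step 5: T1 CAS ⇒ retry; ctr=6 reg=5
step 6: T0 CAS ⇒ retry; ctr=6 reg=5
step 7: T1 LOAD ⇒ load; ctr=6 reg=6
step 8: T1 CAS ⇒ ok; ctr=7 reg=6
step 9: T2 LOAD ⇒ load; ctr=7 reg=7
step 10: T0 LOAD ⇒ load; ctr=7 reg=7
step 11: T2 CAS ⇒ ok; ctr=8 reg=7
step 12: T0 CAS ⇒ retry; ctr=8 reg=7
step 13: T0 LOAD ⇒ load; ctr=8 reg=8
step 14: T0 CAS ⇒ ok; ctr=9 reg=8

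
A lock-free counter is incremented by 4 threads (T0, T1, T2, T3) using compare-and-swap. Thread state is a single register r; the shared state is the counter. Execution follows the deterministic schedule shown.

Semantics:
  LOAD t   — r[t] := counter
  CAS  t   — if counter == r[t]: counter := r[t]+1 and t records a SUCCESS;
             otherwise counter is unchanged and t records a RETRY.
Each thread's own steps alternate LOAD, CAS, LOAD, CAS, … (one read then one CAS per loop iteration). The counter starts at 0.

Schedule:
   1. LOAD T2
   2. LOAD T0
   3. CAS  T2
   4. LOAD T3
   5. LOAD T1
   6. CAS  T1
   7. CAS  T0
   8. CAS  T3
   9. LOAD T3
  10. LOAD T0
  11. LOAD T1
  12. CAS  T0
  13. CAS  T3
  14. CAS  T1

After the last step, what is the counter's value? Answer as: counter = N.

#1 T2 reads 0
#2 T0 reads 0
#3 T2 CAS(0→1) writes; counter now 1
#4 T3 reads 1
#5 T1 reads 1
#6 T1 CAS(1→2) writes; counter now 2
#7 T0 CAS(0→1) fails; counter now 2
#8 T3 CAS(1→2) fails; counter now 2
#9 T3 reads 2
#10 T0 reads 2
#11 T1 reads 2
#12 T0 CAS(2→3) writes; counter now 3
#13 T3 CAS(2→3) fails; counter now 3
#14 T1 CAS(2→3) fails; counter now 3

counter = 3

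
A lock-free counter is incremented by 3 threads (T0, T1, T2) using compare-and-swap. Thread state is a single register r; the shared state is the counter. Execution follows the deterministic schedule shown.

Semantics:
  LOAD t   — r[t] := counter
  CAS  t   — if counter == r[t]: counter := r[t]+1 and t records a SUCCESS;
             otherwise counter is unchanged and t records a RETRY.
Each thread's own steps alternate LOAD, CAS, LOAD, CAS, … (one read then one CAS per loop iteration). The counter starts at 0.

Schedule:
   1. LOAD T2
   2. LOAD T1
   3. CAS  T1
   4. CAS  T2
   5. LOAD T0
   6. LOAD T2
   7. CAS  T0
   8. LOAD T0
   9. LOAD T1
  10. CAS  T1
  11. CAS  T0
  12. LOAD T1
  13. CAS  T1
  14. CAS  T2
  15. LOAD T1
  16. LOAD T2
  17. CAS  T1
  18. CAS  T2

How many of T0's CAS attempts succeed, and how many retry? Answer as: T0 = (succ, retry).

T0 = (1, 1)

#1 T2 reads 0
#2 T1 reads 0
#3 T1 CAS(0→1) writes; counter now 1
#4 T2 CAS(0→1) fails; counter now 1
#5 T0 reads 1
#6 T2 reads 1
#7 T0 CAS(1→2) writes; counter now 2
#8 T0 reads 2
#9 T1 reads 2
#10 T1 CAS(2→3) writes; counter now 3
#11 T0 CAS(2→3) fails; counter now 3
#12 T1 reads 3
#13 T1 CAS(3→4) writes; counter now 4
#14 T2 CAS(1→2) fails; counter now 4
#15 T1 reads 4
#16 T2 reads 4
#17 T1 CAS(4→5) writes; counter now 5
#18 T2 CAS(4→5) fails; counter now 5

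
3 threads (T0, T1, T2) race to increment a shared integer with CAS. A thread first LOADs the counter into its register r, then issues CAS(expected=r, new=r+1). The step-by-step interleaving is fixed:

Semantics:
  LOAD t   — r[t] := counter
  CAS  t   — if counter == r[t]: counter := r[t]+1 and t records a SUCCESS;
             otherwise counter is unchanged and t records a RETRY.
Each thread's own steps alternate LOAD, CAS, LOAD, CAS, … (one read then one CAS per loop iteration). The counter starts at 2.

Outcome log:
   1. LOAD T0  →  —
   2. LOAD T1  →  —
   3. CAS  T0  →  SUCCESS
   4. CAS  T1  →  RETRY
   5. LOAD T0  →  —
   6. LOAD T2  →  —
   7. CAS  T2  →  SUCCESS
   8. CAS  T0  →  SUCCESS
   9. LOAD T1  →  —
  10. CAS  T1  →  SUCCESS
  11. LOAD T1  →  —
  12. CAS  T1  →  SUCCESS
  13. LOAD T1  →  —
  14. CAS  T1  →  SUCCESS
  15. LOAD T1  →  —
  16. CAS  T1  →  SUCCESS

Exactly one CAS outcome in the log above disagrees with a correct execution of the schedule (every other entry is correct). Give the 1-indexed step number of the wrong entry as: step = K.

step = 8

Re-executing:
1. LOAD T0 → mem=2 r[T0]=2 [LOAD]
2. LOAD T1 → mem=2 r[T1]=2 [LOAD]
3. CAS T0 → mem=3 r[T0]=2 [OK]
4. CAS T1 → mem=3 r[T1]=2 [RETRY]
5. LOAD T0 → mem=3 r[T0]=3 [LOAD]
6. LOAD T2 → mem=3 r[T2]=3 [LOAD]
7. CAS T2 → mem=4 r[T2]=3 [OK]
8. CAS T0 → mem=4 r[T0]=3 [RETRY]
9. LOAD T1 → mem=4 r[T1]=4 [LOAD]
10. CAS T1 → mem=5 r[T1]=4 [OK]
11. LOAD T1 → mem=5 r[T1]=5 [LOAD]
12. CAS T1 → mem=6 r[T1]=5 [OK]
13. LOAD T1 → mem=6 r[T1]=6 [LOAD]
14. CAS T1 → mem=7 r[T1]=6 [OK]
15. LOAD T1 → mem=7 r[T1]=7 [LOAD]
16. CAS T1 → mem=8 r[T1]=7 [OK]
Mismatch at 8.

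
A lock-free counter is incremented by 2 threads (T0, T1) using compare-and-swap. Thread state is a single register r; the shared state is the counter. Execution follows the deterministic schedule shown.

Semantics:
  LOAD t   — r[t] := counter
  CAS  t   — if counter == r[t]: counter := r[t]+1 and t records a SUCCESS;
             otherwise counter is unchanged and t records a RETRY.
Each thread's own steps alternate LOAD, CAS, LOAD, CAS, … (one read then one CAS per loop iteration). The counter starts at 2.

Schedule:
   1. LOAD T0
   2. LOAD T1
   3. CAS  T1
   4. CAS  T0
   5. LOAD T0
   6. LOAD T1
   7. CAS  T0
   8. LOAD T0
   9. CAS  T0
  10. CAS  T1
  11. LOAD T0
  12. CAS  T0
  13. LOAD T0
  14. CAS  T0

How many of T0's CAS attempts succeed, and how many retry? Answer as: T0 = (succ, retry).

   1) LOAD T0:  M=2  r_T0=2
   2) LOAD T1:  M=2  r_T1=2
   3) CAS  T1:  M=3  r_T1=2 ✓
   4) CAS  T0:  M=3  r_T0=2 ✗
   5) LOAD T0:  M=3  r_T0=3
   6) LOAD T1:  M=3  r_T1=3
   7) CAS  T0:  M=4  r_T0=3 ✓
   8) LOAD T0:  M=4  r_T0=4
   9) CAS  T0:  M=5  r_T0=4 ✓
  10) CAS  T1:  M=5  r_T1=3 ✗
  11) LOAD T0:  M=5  r_T0=5
  12) CAS  T0:  M=6  r_T0=5 ✓
  13) LOAD T0:  M=6  r_T0=6
  14) CAS  T0:  M=7  r_T0=6 ✓

T0 = (4, 1)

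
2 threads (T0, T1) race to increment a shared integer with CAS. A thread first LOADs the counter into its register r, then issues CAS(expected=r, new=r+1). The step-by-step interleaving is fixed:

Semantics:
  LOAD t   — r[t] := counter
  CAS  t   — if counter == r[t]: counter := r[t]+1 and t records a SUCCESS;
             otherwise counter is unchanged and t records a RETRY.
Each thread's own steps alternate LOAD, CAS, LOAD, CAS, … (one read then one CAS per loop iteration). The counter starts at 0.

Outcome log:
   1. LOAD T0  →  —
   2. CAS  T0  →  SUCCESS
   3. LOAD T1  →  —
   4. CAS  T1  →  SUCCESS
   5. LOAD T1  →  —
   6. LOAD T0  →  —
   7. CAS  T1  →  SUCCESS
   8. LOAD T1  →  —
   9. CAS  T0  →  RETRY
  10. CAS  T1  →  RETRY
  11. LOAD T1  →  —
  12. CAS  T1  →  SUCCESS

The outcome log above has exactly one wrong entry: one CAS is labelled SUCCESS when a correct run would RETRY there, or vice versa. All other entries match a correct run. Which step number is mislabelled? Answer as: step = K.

Correct run:
[1] T0.load  rd  (counter 0, T0.r 0)
[2] T0.cas  hit  (counter 1, T0.r 0)
[3] T1.load  rd  (counter 1, T1.r 1)
[4] T1.cas  hit  (counter 2, T1.r 1)
[5] T1.load  rd  (counter 2, T1.r 2)
[6] T0.load  rd  (counter 2, T0.r 2)
[7] T1.cas  hit  (counter 3, T1.r 2)
[8] T1.load  rd  (counter 3, T1.r 3)
[9] T0.cas  miss  (counter 3, T0.r 2)
[10] T1.cas  hit  (counter 4, T1.r 3)
[11] T1.load  rd  (counter 4, T1.r 4)
[12] T1.cas  hit  (counter 5, T1.r 4)
Log disagrees first at step 10.

step = 10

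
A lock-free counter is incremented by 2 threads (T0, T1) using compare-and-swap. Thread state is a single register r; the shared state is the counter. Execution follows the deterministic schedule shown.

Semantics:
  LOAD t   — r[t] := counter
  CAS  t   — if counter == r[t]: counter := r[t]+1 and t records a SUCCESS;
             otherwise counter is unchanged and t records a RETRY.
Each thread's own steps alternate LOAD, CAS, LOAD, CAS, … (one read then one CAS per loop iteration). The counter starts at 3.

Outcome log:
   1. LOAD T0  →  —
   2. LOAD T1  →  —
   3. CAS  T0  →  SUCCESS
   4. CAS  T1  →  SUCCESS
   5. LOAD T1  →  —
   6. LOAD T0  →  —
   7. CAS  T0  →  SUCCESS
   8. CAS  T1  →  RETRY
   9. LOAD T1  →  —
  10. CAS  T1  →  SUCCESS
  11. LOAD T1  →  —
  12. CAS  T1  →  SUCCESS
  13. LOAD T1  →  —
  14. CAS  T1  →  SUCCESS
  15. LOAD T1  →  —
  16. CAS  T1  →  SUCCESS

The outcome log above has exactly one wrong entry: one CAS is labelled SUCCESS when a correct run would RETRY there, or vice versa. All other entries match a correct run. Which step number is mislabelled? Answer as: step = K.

step = 4

Correct run:
1. LOAD T0 → mem=3 r[T0]=3 [LOAD]
2. LOAD T1 → mem=3 r[T1]=3 [LOAD]
3. CAS T0 → mem=4 r[T0]=3 [OK]
4. CAS T1 → mem=4 r[T1]=3 [RETRY]
5. LOAD T1 → mem=4 r[T1]=4 [LOAD]
6. LOAD T0 → mem=4 r[T0]=4 [LOAD]
7. CAS T0 → mem=5 r[T0]=4 [OK]
8. CAS T1 → mem=5 r[T1]=4 [RETRY]
9. LOAD T1 → mem=5 r[T1]=5 [LOAD]
10. CAS T1 → mem=6 r[T1]=5 [OK]
11. LOAD T1 → mem=6 r[T1]=6 [LOAD]
12. CAS T1 → mem=7 r[T1]=6 [OK]
13. LOAD T1 → mem=7 r[T1]=7 [LOAD]
14. CAS T1 → mem=8 r[T1]=7 [OK]
15. LOAD T1 → mem=8 r[T1]=8 [LOAD]
16. CAS T1 → mem=9 r[T1]=8 [OK]
Flip is step 4.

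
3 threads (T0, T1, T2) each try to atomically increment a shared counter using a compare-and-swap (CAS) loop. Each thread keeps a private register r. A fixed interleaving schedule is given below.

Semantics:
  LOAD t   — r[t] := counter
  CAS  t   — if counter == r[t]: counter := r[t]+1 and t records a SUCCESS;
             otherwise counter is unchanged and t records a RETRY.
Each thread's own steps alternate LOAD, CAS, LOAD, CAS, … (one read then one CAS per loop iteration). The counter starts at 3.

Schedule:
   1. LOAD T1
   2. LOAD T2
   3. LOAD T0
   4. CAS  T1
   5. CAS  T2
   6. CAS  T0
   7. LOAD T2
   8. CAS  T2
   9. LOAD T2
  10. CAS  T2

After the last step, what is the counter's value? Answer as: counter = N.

   1) LOAD T1:  M=3  r_T1=3
   2) LOAD T2:  M=3  r_T2=3
   3) LOAD T0:  M=3  r_T0=3
   4) CAS  T1:  M=4  r_T1=3 ✓
   5) CAS  T2:  M=4  r_T2=3 ✗
   6) CAS  T0:  M=4  r_T0=3 ✗
   7) LOAD T2:  M=4  r_T2=4
   8) CAS  T2:  M=5  r_T2=4 ✓
   9) LOAD T2:  M=5  r_T2=5
  10) CAS  T2:  M=6  r_T2=5 ✓

counter = 6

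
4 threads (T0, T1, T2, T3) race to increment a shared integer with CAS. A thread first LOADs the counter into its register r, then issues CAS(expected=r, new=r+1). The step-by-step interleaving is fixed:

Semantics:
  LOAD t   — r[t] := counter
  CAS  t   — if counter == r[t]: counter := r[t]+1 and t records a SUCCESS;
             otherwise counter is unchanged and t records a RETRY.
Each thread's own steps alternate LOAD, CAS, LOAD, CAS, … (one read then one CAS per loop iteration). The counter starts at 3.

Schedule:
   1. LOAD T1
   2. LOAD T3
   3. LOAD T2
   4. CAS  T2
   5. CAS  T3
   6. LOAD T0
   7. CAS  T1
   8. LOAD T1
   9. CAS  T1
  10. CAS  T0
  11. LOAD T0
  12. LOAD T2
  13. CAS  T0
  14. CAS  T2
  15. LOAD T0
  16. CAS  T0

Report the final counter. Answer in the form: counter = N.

T1 LOAD — after: cnt=3, r=3 — load
T3 LOAD — after: cnt=3, r=3 — load
T2 LOAD — after: cnt=3, r=3 — load
T2 CAS — after: cnt=4, r=3 — ok
T3 CAS — after: cnt=4, r=3 — retry
T0 LOAD — after: cnt=4, r=4 — load
T1 CAS — after: cnt=4, r=3 — retry
T1 LOAD — after: cnt=4, r=4 — load
T1 CAS — after: cnt=5, r=4 — ok
T0 CAS — after: cnt=5, r=4 — retry
T0 LOAD — after: cnt=5, r=5 — load
T2 LOAD — after: cnt=5, r=5 — load
T0 CAS — after: cnt=6, r=5 — ok
T2 CAS — after: cnt=6, r=5 — retry
T0 LOAD — after: cnt=6, r=6 — load
T0 CAS — after: cnt=7, r=6 — ok

counter = 7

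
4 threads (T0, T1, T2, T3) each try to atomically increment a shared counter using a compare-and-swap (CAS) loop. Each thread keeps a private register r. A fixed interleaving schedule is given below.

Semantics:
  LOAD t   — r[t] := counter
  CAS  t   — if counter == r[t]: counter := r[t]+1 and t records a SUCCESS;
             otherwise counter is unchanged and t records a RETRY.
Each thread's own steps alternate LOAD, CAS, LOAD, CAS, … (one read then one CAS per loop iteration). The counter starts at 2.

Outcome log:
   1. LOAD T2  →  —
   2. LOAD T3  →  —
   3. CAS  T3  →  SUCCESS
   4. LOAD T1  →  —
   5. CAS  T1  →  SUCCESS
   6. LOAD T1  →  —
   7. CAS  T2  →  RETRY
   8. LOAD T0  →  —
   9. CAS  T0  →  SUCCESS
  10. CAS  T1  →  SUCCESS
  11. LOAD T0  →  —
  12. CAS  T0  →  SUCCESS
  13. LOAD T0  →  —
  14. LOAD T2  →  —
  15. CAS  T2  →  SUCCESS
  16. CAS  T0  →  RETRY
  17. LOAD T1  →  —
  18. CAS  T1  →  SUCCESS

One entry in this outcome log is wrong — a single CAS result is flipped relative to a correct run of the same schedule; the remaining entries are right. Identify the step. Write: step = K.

step = 10

Re-executing:
[1] T2.load  rd  (counter 2, T2.r 2)
[2] T3.load  rd  (counter 2, T3.r 2)
[3] T3.cas  hit  (counter 3, T3.r 2)
[4] T1.load  rd  (counter 3, T1.r 3)
[5] T1.cas  hit  (counter 4, T1.r 3)
[6] T1.load  rd  (counter 4, T1.r 4)
[7] T2.cas  miss  (counter 4, T2.r 2)
[8] T0.load  rd  (counter 4, T0.r 4)
[9] T0.cas  hit  (counter 5, T0.r 4)
[10] T1.cas  miss  (counter 5, T1.r 4)
[11] T0.load  rd  (counter 5, T0.r 5)
[12] T0.cas  hit  (counter 6, T0.r 5)
[13] T0.load  rd  (counter 6, T0.r 6)
[14] T2.load  rd  (counter 6, T2.r 6)
[15] T2.cas  hit  (counter 7, T2.r 6)
[16] T0.cas  miss  (counter 7, T0.r 6)
[17] T1.load  rd  (counter 7, T1.r 7)
[18] T1.cas  hit  (counter 8, T1.r 7)
Log disagrees first at step 10.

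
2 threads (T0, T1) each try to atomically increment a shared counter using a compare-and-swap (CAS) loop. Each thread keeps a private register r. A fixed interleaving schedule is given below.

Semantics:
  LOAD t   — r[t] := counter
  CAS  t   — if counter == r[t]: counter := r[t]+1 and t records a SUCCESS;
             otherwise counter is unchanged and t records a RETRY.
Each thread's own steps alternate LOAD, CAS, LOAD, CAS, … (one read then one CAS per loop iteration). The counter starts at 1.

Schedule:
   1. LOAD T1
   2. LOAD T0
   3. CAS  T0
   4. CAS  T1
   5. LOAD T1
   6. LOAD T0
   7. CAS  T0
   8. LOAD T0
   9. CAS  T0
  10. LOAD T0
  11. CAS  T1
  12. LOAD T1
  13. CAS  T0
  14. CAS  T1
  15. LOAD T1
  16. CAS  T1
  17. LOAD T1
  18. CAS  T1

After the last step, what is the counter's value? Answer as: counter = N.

counter = 7

1. LOAD T1 → mem=1 r[T1]=1 [LOAD]
2. LOAD T0 → mem=1 r[T0]=1 [LOAD]
3. CAS T0 → mem=2 r[T0]=1 [OK]
4. CAS T1 → mem=2 r[T1]=1 [RETRY]
5. LOAD T1 → mem=2 r[T1]=2 [LOAD]
6. LOAD T0 → mem=2 r[T0]=2 [LOAD]
7. CAS T0 → mem=3 r[T0]=2 [OK]
8. LOAD T0 → mem=3 r[T0]=3 [LOAD]
9. CAS T0 → mem=4 r[T0]=3 [OK]
10. LOAD T0 → mem=4 r[T0]=4 [LOAD]
11. CAS T1 → mem=4 r[T1]=2 [RETRY]
12. LOAD T1 → mem=4 r[T1]=4 [LOAD]
13. CAS T0 → mem=5 r[T0]=4 [OK]
14. CAS T1 → mem=5 r[T1]=4 [RETRY]
15. LOAD T1 → mem=5 r[T1]=5 [LOAD]
16. CAS T1 → mem=6 r[T1]=5 [OK]
17. LOAD T1 → mem=6 r[T1]=6 [LOAD]
18. CAS T1 → mem=7 r[T1]=6 [OK]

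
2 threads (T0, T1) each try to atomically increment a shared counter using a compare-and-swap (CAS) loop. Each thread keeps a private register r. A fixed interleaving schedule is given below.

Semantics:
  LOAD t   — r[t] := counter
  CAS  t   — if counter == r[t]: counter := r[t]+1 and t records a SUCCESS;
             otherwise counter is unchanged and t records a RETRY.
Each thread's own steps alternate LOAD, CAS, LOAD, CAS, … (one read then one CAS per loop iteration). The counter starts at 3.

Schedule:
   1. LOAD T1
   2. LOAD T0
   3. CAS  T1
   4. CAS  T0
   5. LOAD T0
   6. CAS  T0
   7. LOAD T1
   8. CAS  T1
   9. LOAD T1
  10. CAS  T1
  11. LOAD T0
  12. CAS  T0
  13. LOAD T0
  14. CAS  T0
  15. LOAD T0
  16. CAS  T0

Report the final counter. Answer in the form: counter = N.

step 1: T1 LOAD ⇒ load; ctr=3 reg=3
step 2: T0 LOAD ⇒ load; ctr=3 reg=3
step 3: T1 CAS ⇒ ok; ctr=4 reg=3
step 4: T0 CAS ⇒ retry; ctr=4 reg=3
step 5: T0 LOAD ⇒ load; ctr=4 reg=4
step 6: T0 CAS ⇒ ok; ctr=5 reg=4
step 7: T1 LOAD ⇒ load; ctr=5 reg=5
step 8: T1 CAS ⇒ ok; ctr=6 reg=5
step 9: T1 LOAD ⇒ load; ctr=6 reg=6
step 10: T1 CAS ⇒ ok; ctr=7 reg=6
step 11: T0 LOAD ⇒ load; ctr=7 reg=7
step 12: T0 CAS ⇒ ok; ctr=8 reg=7
step 13: T0 LOAD ⇒ load; ctr=8 reg=8
step 14: T0 CAS ⇒ ok; ctr=9 reg=8
step 15: T0 LOAD ⇒ load; ctr=9 reg=9
step 16: T0 CAS ⇒ ok; ctr=10 reg=9

counter = 10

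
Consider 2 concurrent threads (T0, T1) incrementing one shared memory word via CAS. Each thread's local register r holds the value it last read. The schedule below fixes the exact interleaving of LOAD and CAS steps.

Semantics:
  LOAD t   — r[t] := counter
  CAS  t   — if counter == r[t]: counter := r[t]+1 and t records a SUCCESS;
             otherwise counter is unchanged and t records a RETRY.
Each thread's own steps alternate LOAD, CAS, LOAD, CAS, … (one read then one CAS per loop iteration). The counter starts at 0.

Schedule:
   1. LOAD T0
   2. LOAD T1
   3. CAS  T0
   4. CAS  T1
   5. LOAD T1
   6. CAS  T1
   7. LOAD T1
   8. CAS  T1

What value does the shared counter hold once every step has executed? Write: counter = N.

counter = 3

step 1: T0 LOAD ⇒ load; ctr=0 reg=0
step 2: T1 LOAD ⇒ load; ctr=0 reg=0
step 3: T0 CAS ⇒ ok; ctr=1 reg=0
step 4: T1 CAS ⇒ retry; ctr=1 reg=0
step 5: T1 LOAD ⇒ load; ctr=1 reg=1
step 6: T1 CAS ⇒ ok; ctr=2 reg=1
step 7: T1 LOAD ⇒ load; ctr=2 reg=2
step 8: T1 CAS ⇒ ok; ctr=3 reg=2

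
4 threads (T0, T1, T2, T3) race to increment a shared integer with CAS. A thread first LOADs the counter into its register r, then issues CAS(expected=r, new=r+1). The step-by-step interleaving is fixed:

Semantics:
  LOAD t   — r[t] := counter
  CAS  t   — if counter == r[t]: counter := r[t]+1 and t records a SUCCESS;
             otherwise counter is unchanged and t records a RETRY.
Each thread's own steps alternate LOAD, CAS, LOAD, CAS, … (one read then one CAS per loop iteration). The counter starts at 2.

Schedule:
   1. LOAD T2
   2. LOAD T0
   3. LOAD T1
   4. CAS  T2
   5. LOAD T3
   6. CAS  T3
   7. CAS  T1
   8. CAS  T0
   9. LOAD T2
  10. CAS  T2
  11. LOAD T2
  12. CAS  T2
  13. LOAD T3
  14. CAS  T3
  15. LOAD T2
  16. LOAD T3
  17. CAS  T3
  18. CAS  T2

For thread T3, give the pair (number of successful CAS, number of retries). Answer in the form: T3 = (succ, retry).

T3 = (3, 0)

#1 T2 reads 2
#2 T0 reads 2
#3 T1 reads 2
#4 T2 CAS(2→3) writes; counter now 3
#5 T3 reads 3
#6 T3 CAS(3→4) writes; counter now 4
#7 T1 CAS(2→3) fails; counter now 4
#8 T0 CAS(2→3) fails; counter now 4
#9 T2 reads 4
#10 T2 CAS(4→5) writes; counter now 5
#11 T2 reads 5
#12 T2 CAS(5→6) writes; counter now 6
#13 T3 reads 6
#14 T3 CAS(6→7) writes; counter now 7
#15 T2 reads 7
#16 T3 reads 7
#17 T3 CAS(7→8) writes; counter now 8
#18 T2 CAS(7→8) fails; counter now 8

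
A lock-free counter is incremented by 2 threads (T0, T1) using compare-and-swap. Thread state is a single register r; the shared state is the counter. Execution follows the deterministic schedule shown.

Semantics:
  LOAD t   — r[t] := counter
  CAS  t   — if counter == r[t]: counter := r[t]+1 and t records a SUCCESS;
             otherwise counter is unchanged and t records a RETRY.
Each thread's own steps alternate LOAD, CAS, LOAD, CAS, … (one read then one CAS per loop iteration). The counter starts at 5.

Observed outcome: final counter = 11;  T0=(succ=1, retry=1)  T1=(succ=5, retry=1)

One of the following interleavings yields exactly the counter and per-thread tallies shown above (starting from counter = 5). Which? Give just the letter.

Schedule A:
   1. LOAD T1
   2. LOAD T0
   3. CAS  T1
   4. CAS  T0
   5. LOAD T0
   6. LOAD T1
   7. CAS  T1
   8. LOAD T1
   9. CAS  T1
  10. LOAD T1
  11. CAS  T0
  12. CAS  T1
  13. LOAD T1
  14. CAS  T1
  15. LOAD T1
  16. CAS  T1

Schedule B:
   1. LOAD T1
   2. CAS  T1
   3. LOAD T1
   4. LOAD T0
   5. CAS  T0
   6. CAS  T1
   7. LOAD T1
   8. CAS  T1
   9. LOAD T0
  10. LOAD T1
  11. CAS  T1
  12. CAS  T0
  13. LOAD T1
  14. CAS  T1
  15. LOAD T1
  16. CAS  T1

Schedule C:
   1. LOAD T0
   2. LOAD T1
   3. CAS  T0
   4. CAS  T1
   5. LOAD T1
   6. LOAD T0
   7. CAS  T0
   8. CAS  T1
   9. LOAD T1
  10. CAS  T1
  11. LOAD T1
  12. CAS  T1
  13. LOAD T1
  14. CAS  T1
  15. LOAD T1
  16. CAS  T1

Simulating candidate B:
1. LOAD T1 → mem=5 r[T1]=5 [LOAD]
2. CAS T1 → mem=6 r[T1]=5 [OK]
3. LOAD T1 → mem=6 r[T1]=6 [LOAD]
4. LOAD T0 → mem=6 r[T0]=6 [LOAD]
5. CAS T0 → mem=7 r[T0]=6 [OK]
6. CAS T1 → mem=7 r[T1]=6 [RETRY]
7. LOAD T1 → mem=7 r[T1]=7 [LOAD]
8. CAS T1 → mem=8 r[T1]=7 [OK]
9. LOAD T0 → mem=8 r[T0]=8 [LOAD]
10. LOAD T1 → mem=8 r[T1]=8 [LOAD]
11. CAS T1 → mem=9 r[T1]=8 [OK]
12. CAS T0 → mem=9 r[T0]=8 [RETRY]
13. LOAD T1 → mem=9 r[T1]=9 [LOAD]
14. CAS T1 → mem=10 r[T1]=9 [OK]
15. LOAD T1 → mem=10 r[T1]=10 [LOAD]
16. CAS T1 → mem=11 r[T1]=10 [OK]

B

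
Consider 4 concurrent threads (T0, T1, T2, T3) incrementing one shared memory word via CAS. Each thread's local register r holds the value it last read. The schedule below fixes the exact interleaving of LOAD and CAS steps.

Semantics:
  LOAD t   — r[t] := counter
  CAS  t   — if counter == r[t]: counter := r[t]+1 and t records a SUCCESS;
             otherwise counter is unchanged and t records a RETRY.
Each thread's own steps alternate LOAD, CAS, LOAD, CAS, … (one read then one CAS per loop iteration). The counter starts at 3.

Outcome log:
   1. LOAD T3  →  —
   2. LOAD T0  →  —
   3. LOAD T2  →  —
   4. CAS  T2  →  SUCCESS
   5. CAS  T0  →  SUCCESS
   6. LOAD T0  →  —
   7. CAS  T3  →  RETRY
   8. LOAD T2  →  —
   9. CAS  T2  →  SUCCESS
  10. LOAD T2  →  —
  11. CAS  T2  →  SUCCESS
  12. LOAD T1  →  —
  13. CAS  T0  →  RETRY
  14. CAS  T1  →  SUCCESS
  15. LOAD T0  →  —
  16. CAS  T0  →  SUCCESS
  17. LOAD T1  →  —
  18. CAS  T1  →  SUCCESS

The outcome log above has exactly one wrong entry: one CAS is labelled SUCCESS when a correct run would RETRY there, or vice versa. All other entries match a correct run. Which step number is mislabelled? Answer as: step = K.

step = 5

Correct run:
step 1: T3 LOAD ⇒ load; ctr=3 reg=3
step 2: T0 LOAD ⇒ load; ctr=3 reg=3
step 3: T2 LOAD ⇒ load; ctr=3 reg=3
step 4: T2 CAS ⇒ ok; ctr=4 reg=3
step 5: T0 CAS ⇒ retry; ctr=4 reg=3
step 6: T0 LOAD ⇒ load; ctr=4 reg=4
step 7: T3 CAS ⇒ retry; ctr=4 reg=3
step 8: T2 LOAD ⇒ load; ctr=4 reg=4
step 9: T2 CAS ⇒ ok; ctr=5 reg=4
step 10: T2 LOAD ⇒ load; ctr=5 reg=5
step 11: T2 CAS ⇒ ok; ctr=6 reg=5
step 12: T1 LOAD ⇒ load; ctr=6 reg=6
step 13: T0 CAS ⇒ retry; ctr=6 reg=4
step 14: T1 CAS ⇒ ok; ctr=7 reg=6
step 15: T0 LOAD ⇒ load; ctr=7 reg=7
step 16: T0 CAS ⇒ ok; ctr=8 reg=7
step 17: T1 LOAD ⇒ load; ctr=8 reg=8
step 18: T1 CAS ⇒ ok; ctr=9 reg=8
Log disagrees first at step 5.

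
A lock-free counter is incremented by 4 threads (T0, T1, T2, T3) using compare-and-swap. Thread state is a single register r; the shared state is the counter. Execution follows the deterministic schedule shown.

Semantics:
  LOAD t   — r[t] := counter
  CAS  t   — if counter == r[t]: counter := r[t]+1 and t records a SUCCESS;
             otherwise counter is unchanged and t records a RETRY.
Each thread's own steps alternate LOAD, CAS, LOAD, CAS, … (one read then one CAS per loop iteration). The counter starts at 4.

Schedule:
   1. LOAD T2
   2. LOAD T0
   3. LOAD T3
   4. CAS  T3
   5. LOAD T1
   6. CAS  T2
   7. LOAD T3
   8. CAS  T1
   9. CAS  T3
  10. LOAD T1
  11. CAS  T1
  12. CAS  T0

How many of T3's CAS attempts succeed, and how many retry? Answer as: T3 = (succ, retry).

T3 = (1, 1)

#1 T2 reads 4
#2 T0 reads 4
#3 T3 reads 4
#4 T3 CAS(4→5) writes; counter now 5
#5 T1 reads 5
#6 T2 CAS(4→5) fails; counter now 5
#7 T3 reads 5
#8 T1 CAS(5→6) writes; counter now 6
#9 T3 CAS(5→6) fails; counter now 6
#10 T1 reads 6
#11 T1 CAS(6→7) writes; counter now 7
#12 T0 CAS(4→5) fails; counter now 7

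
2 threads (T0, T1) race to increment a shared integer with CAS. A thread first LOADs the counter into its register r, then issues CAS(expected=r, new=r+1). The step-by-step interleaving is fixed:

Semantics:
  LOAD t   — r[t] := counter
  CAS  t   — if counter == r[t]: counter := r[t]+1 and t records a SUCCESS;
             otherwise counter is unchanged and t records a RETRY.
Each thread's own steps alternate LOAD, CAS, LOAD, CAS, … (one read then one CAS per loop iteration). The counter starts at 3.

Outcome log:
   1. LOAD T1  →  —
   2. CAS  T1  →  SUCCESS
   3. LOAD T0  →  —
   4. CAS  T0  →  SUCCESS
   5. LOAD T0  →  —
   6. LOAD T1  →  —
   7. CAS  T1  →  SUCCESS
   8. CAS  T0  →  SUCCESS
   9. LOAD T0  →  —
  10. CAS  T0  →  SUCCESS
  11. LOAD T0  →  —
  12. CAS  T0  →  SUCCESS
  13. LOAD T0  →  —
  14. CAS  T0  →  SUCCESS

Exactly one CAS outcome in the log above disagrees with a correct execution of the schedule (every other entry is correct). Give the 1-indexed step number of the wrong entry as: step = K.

Re-executing:
step 1: T1 LOAD ⇒ load; ctr=3 reg=3
step 2: T1 CAS ⇒ ok; ctr=4 reg=3
step 3: T0 LOAD ⇒ load; ctr=4 reg=4
step 4: T0 CAS ⇒ ok; ctr=5 reg=4
step 5: T0 LOAD ⇒ load; ctr=5 reg=5
step 6: T1 LOAD ⇒ load; ctr=5 reg=5
step 7: T1 CAS ⇒ ok; ctr=6 reg=5
step 8: T0 CAS ⇒ retry; ctr=6 reg=5
step 9: T0 LOAD ⇒ load; ctr=6 reg=6
step 10: T0 CAS ⇒ ok; ctr=7 reg=6
step 11: T0 LOAD ⇒ load; ctr=7 reg=7
step 12: T0 CAS ⇒ ok; ctr=8 reg=7
step 13: T0 LOAD ⇒ load; ctr=8 reg=8
step 14: T0 CAS ⇒ ok; ctr=9 reg=8
Log disagrees first at step 8.

step = 8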